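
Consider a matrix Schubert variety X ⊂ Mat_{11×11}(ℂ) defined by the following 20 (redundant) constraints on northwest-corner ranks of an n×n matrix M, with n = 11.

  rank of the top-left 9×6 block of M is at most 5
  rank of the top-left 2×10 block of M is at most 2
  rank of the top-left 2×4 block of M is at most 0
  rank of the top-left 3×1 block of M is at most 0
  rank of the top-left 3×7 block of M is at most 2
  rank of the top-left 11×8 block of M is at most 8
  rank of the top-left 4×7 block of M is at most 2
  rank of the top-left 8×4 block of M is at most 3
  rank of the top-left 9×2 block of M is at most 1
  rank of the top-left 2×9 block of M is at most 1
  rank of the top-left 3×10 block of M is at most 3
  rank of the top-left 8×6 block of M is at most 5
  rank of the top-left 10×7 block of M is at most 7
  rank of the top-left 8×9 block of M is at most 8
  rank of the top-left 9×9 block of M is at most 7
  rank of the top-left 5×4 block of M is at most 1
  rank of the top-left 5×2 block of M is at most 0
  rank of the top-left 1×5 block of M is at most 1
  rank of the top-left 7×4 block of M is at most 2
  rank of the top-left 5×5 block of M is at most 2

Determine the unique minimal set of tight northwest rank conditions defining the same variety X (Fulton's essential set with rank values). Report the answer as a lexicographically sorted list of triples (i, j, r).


Computing R[i][j] = min implied NW-rank bound (n=11, 20 conditions):

  i=1: 0  0  0  0  1  1  1  1  1  1  1
  i=2: 0  0  0  0  1  1  1  1  1  2  2
  i=3: 0  0  1  1  2  2  2  2  2  3  3
  i=4: 0  0  1  1  2  2  2  3  3  4  4
  i=5: 0  0  1  1  2  3  3  4  4  5  5
  i=6: 1  1  2  2  3  4  4  5  5  6  6
  i=7: 1  1  2  2  3  4  5  6  6  7  7
  i=8: 1  1  2  3  4  5  6  7  7  8  8
  i=9: 1  1  2  3  4  5  6  7  7  8  9
  i=10: 1  2  3  4  5  6  7  8  8  9  10
  i=11: 1  2  3  4  5  6  7  8  9  10  11

hence w(1..11) = (5, 10, 3, 8, 6, 1, 7, 4, 11, 2, 9).

Rothe diagram D(w) (27 cells), 8 SE-corners (essential conditions):

[(2, 4, 0), (2, 9, 1), (4, 7, 2), (5, 2, 0), (5, 4, 1), (7, 4, 2), (9, 2, 1), (9, 9, 7)]


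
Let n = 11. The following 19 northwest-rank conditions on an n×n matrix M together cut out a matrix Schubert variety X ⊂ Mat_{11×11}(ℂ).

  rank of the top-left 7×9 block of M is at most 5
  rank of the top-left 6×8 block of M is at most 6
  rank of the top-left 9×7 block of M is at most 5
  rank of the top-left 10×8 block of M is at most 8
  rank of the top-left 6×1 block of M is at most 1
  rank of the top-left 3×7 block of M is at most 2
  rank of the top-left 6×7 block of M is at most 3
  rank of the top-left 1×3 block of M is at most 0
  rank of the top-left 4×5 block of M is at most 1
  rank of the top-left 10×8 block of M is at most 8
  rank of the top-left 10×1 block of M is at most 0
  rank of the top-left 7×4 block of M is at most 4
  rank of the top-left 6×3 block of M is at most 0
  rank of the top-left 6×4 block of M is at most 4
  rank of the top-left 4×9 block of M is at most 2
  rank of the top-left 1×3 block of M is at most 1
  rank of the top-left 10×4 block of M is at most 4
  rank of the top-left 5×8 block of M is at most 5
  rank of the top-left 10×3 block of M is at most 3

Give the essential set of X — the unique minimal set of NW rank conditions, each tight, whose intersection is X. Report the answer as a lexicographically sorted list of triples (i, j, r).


The tightest implied rank at each (i,j), from the 19 conditions:

  i=1: 0 | 0 | 0 | 1 | 1 | 1 | 1 | 1 | 1 | 1 | 1
  i=2: 0 | 0 | 0 | 1 | 1 | 2 | 2 | 2 | 2 | 2 | 2
  i=3: 0 | 0 | 0 | 1 | 1 | 2 | 2 | 2 | 2 | 3 | 3
  i=4: 0 | 0 | 0 | 1 | 1 | 2 | 2 | 2 | 2 | 3 | 4
  i=5: 0 | 0 | 0 | 1 | 2 | 3 | 3 | 3 | 3 | 4 | 5
  i=6: 0 | 0 | 0 | 1 | 2 | 3 | 3 | 4 | 4 | 5 | 6
  i=7: 0 | 1 | 1 | 2 | 3 | 4 | 4 | 5 | 5 | 6 | 7
  i=8: 0 | 1 | 2 | 3 | 4 | 5 | 5 | 6 | 6 | 7 | 8
  i=9: 0 | 1 | 2 | 3 | 4 | 5 | 5 | 6 | 7 | 8 | 9
  i=10: 0 | 1 | 2 | 3 | 4 | 5 | 6 | 7 | 8 | 9 | 10
  i=11: 1 | 2 | 3 | 4 | 5 | 6 | 7 | 8 | 9 | 10 | 11

so w = (4, 6, 10, 11, 5, 8, 2, 3, 9, 7, 1).

ℓ(w)=33; the 6 essential cells (i,j,r):

[(4, 5, 1), (4, 9, 2), (6, 3, 0), (6, 7, 3), (9, 7, 5), (10, 1, 0)]


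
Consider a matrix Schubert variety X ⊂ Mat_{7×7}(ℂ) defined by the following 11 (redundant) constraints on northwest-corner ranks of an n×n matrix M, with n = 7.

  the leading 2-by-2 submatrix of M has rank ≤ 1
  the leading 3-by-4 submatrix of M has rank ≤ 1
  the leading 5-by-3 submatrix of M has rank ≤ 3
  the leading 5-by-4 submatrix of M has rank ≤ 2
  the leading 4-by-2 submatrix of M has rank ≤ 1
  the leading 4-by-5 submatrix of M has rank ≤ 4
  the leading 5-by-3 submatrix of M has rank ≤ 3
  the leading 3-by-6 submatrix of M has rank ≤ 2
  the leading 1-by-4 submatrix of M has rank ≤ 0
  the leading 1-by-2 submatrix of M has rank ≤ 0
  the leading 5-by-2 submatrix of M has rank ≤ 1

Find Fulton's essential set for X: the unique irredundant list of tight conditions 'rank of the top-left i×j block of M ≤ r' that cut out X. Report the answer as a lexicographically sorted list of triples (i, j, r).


Propagating the 11 rank bounds to every northwest block:

  0 0 0 0 1 1 1
  1 1 1 1 2 2 2
  1 1 1 1 2 2 3
  1 1 2 2 3 3 4
  1 1 2 2 3 4 5
  1 2 3 3 4 5 6
  1 2 3 4 5 6 7

second differences of R give the permutation w = (5, 1, 7, 3, 6, 2, 4).

D(w) has 11 cells with 5 SE-corners; essential set:

[(1, 4, 0), (3, 4, 1), (3, 6, 2), (5, 2, 1), (5, 4, 2)]


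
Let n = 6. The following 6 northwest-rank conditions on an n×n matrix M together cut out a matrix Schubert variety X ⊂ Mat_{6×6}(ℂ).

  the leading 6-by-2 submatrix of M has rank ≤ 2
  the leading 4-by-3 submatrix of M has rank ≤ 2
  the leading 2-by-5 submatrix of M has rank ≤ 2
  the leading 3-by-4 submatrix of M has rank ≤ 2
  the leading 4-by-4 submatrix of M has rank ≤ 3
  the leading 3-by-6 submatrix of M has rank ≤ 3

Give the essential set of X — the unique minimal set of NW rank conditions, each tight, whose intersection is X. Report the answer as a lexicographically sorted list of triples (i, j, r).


Computing R[i][j] = min implied NW-rank bound (n=6, 6 conditions):

  i=1: 1 1 1 1 1 1
  i=2: 1 2 2 2 2 2
  i=3: 1 2 2 2 3 3
  i=4: 1 2 2 3 4 4
  i=5: 1 2 3 4 5 5
  i=6: 1 2 3 4 5 6

hence w(1..6) = (1, 2, 5, 4, 3, 6).

2 SE-corners of the 3-cell Rothe diagram give Ess(w):

[(3, 4, 2), (4, 3, 2)]


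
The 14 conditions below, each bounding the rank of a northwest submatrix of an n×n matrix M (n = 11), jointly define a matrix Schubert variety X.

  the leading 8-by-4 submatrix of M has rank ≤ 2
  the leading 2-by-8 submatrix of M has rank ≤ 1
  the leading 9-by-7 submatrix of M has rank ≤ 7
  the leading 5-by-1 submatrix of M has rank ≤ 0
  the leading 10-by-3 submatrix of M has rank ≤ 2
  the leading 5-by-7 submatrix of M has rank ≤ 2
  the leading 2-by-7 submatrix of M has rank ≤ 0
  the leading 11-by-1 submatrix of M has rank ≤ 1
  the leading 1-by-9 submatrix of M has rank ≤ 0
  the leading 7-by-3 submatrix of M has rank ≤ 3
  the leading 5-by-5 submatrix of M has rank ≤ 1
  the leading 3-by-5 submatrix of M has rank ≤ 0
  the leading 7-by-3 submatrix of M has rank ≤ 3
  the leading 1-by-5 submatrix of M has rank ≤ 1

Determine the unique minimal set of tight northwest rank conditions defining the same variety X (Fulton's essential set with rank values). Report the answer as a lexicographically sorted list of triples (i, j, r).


Computing R[i][j] = min implied NW-rank bound (n=11, 14 conditions):

  i=1: 0, 0, 0, 0, 0, 0, 0, 0, 0, 1, 1
  i=2: 0, 0, 0, 0, 0, 0, 0, 1, 1, 2, 2
  i=3: 0, 0, 0, 0, 0, 1, 1, 2, 2, 3, 3
  i=4: 0, 1, 1, 1, 1, 2, 2, 3, 3, 4, 4
  i=5: 0, 1, 1, 1, 1, 2, 2, 3, 4, 5, 5
  i=6: 1, 2, 2, 2, 2, 3, 3, 4, 5, 6, 6
  i=7: 1, 2, 2, 2, 3, 4, 4, 5, 6, 7, 7
  i=8: 1, 2, 2, 2, 3, 4, 5, 6, 7, 8, 8
  i=9: 1, 2, 2, 3, 4, 5, 6, 7, 8, 9, 9
  i=10: 1, 2, 2, 3, 4, 5, 6, 7, 8, 9, 10
  i=11: 1, 2, 3, 4, 5, 6, 7, 8, 9, 10, 11

reading off 1-entries of Δ²R: w = (10, 8, 6, 2, 9, 1, 5, 7, 4, 11, 3).

|D(w)|=33, |Ess(w)|=8:

[(1, 9, 0), (2, 7, 0), (3, 5, 0), (5, 1, 0), (5, 5, 1), (5, 7, 2), (8, 4, 2), (10, 3, 2)]


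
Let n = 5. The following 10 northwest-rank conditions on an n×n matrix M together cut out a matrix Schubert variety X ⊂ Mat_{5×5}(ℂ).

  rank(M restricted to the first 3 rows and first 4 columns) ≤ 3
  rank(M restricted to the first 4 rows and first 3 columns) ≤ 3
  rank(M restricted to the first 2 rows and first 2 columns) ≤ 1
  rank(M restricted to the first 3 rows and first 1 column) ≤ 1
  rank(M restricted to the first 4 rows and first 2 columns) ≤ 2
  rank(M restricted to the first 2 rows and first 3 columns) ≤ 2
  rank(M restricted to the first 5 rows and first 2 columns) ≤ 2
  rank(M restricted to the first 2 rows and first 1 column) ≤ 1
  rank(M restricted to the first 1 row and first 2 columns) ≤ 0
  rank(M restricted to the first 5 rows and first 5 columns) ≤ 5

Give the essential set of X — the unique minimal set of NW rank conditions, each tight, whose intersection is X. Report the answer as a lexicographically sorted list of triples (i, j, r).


Reconstructing r_w from the 10 given conditions:

  0  0  1  1  1
  1  1  2  2  2
  1  2  3  3  3
  1  2  3  4  4
  1  2  3  4  5

second differences of R give the permutation w = (3, 1, 2, 4, 5).

|D(w)|=2, |Ess(w)|=1:

[(1, 2, 0)]


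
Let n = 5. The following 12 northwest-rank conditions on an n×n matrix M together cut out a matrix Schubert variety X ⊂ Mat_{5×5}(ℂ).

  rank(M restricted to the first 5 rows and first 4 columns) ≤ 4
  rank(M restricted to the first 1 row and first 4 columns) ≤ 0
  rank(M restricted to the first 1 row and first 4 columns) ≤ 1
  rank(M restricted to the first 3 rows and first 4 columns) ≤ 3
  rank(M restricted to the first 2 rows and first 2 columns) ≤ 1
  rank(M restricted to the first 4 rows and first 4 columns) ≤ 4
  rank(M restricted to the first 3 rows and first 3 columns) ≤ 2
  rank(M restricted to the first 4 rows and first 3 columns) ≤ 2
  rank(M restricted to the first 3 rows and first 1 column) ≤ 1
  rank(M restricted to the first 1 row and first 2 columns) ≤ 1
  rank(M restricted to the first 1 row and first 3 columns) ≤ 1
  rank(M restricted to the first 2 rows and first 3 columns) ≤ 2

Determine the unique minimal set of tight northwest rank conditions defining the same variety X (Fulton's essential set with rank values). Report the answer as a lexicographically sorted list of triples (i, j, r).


Rank table r_w(5×5) implied by the 12 constraints:

  R[1]: 0 0 0 0 1
  R[2]: 1 1 1 1 2
  R[3]: 1 2 2 2 3
  R[4]: 1 2 2 3 4
  R[5]: 1 2 3 4 5

second differences of R give the permutation w = (5, 1, 2, 4, 3).

D(w) has 5 cells with 2 SE-corners; essential set:

[(1, 4, 0), (4, 3, 2)]


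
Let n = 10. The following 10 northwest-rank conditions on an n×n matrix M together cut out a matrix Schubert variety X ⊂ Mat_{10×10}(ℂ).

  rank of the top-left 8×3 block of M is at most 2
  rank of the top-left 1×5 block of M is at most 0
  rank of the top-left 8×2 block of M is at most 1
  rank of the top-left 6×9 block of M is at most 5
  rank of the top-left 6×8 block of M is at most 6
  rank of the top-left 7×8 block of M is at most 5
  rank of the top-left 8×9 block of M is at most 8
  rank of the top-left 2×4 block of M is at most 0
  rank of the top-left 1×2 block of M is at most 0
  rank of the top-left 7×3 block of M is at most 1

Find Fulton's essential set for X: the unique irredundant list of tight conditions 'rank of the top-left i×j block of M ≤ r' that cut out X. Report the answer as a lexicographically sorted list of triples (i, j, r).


Reconstructing r_w from the 10 given conditions:

  0 0 0 0 0 1 1 1 1 1
  0 0 0 0 1 2 2 2 2 2
  1 1 1 1 2 3 3 3 3 3
  1 1 1 2 3 4 4 4 4 4
  1 1 1 2 3 4 5 5 5 5
  1 1 1 2 3 4 5 5 5 6
  1 1 1 2 3 4 5 5 6 7
  1 1 2 3 4 5 6 6 7 8
  1 2 3 4 5 6 7 7 8 9
  1 2 3 4 5 6 7 8 9 10

giving w = (6, 5, 1, 4, 7, 10, 9, 3, 2, 8) via Δ²R.

6 SE-corners of the 21-cell Rothe diagram give Ess(w):

[(1, 5, 0), (2, 4, 0), (6, 9, 5), (7, 3, 1), (7, 8, 5), (8, 2, 1)]


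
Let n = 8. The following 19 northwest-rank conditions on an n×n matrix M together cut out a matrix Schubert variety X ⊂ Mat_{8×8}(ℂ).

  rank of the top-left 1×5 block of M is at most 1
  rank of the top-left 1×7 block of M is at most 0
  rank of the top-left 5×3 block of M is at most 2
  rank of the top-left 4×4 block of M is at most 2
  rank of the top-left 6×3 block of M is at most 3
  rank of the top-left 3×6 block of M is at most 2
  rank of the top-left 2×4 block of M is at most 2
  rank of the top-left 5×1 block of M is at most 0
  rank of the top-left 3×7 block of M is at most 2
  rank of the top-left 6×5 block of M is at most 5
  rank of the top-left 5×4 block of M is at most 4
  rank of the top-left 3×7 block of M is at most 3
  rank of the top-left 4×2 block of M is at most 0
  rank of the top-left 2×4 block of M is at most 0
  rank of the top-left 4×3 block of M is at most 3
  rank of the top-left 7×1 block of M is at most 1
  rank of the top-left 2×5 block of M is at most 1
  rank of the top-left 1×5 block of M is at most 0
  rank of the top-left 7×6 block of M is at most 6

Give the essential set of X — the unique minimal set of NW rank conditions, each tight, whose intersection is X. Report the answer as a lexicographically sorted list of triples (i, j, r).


Reconstructing r_w from the 19 given conditions:

  R[1]: 0, 0, 0, 0, 0, 0, 0, 1
  R[2]: 0, 0, 0, 0, 1, 1, 1, 2
  R[3]: 0, 0, 1, 1, 2, 2, 2, 3
  R[4]: 0, 0, 1, 2, 3, 3, 3, 4
  R[5]: 0, 1, 2, 3, 4, 4, 4, 5
  R[6]: 1, 2, 3, 4, 5, 5, 5, 6
  R[7]: 1, 2, 3, 4, 5, 6, 6, 7
  R[8]: 1, 2, 3, 4, 5, 6, 7, 8

the unique w with this rank table is (8, 5, 3, 4, 2, 1, 6, 7).

ℓ(w)=16; the 4 essential cells (i,j,r):

[(1, 7, 0), (2, 4, 0), (4, 2, 0), (5, 1, 0)]


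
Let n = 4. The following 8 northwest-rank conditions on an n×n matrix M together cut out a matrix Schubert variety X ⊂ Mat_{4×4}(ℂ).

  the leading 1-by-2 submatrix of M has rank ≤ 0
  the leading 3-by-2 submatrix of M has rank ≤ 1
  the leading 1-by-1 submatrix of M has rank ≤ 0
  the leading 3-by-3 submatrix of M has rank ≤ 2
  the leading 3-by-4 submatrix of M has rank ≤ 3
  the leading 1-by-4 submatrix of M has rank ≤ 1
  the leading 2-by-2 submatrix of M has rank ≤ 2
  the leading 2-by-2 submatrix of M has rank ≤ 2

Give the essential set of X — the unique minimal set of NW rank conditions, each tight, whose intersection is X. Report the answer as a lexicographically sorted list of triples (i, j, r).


Rank table r_w(4×4) implied by the 8 constraints:

  0, 0, 1, 1
  1, 1, 2, 2
  1, 1, 2, 3
  1, 2, 3, 4

the unique w with this rank table is (3, 1, 4, 2).

ℓ(w)=3; the 2 essential cells (i,j,r):

[(1, 2, 0), (3, 2, 1)]


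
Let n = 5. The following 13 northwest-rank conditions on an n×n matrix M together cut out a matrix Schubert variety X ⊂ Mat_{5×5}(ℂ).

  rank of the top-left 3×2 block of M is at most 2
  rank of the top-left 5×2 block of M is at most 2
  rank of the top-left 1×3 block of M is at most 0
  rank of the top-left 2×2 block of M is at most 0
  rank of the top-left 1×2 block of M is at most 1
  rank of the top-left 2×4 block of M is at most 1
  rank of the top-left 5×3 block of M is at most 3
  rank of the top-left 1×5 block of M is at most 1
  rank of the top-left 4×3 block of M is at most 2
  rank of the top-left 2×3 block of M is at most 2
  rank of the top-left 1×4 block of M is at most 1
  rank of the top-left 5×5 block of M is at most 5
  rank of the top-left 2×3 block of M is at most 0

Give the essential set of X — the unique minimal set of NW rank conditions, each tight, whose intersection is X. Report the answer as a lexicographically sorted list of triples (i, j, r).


Rank table r_w(5×5) implied by the 13 constraints:

  i=1: 0 | 0 | 0 | 1 | 1
  i=2: 0 | 0 | 0 | 1 | 2
  i=3: 1 | 1 | 1 | 2 | 3
  i=4: 1 | 2 | 2 | 3 | 4
  i=5: 1 | 2 | 3 | 4 | 5

hence w(1..5) = (4, 5, 1, 2, 3).

Fulton essential set (1 of the 6 Rothe cells):

[(2, 3, 0)]


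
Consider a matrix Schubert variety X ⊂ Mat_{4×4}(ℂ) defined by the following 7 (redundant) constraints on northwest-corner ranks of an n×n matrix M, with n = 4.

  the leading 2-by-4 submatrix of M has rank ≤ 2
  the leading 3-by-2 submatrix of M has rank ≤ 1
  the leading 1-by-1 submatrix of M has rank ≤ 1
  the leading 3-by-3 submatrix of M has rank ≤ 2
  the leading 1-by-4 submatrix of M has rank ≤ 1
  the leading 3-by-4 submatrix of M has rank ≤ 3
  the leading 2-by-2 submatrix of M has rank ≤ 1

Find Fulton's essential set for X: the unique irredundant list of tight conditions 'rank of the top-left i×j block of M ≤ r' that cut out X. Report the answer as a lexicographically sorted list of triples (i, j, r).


The tightest implied rank at each (i,j), from the 7 conditions:

  1 | 1 | 1 | 1
  1 | 1 | 2 | 2
  1 | 1 | 2 | 3
  1 | 2 | 3 | 4

second differences of R give the permutation w = (1, 3, 4, 2).

ℓ(w)=2; the 1 essential cell (i,j,r):

[(3, 2, 1)]


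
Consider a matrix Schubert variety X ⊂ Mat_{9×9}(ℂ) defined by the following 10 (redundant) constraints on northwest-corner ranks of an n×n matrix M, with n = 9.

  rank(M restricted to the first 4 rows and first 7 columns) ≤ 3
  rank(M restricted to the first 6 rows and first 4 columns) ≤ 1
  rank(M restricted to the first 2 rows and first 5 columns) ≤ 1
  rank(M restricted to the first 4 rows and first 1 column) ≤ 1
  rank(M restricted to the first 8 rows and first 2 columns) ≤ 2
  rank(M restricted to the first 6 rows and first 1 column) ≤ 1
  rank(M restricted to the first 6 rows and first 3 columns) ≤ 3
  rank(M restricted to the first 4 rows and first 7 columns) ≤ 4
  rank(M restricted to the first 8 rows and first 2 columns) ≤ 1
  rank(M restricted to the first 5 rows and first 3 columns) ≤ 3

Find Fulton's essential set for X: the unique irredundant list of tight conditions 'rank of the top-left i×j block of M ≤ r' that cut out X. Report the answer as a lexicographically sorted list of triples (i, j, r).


Rank table r_w(9×9) implied by the 10 constraints:

  i=1: 1  1  1  1  1  1  1  1  1
  i=2: 1  1  1  1  1  2  2  2  2
  i=3: 1  1  1  1  2  3  3  3  3
  i=4: 1  1  1  1  2  3  3  4  4
  i=5: 1  1  1  1  2  3  4  5  5
  i=6: 1  1  1  1  2  3  4  5  6
  i=7: 1  1  2  2  3  4  5  6  7
  i=8: 1  1  2  3  4  5  6  7  8
  i=9: 1  2  3  4  5  6  7  8  9

giving w = (1, 6, 5, 8, 7, 9, 3, 4, 2) via Δ²R.

ℓ(w)=19; the 4 essential cells (i,j,r):

[(2, 5, 1), (4, 7, 3), (6, 4, 1), (8, 2, 1)]


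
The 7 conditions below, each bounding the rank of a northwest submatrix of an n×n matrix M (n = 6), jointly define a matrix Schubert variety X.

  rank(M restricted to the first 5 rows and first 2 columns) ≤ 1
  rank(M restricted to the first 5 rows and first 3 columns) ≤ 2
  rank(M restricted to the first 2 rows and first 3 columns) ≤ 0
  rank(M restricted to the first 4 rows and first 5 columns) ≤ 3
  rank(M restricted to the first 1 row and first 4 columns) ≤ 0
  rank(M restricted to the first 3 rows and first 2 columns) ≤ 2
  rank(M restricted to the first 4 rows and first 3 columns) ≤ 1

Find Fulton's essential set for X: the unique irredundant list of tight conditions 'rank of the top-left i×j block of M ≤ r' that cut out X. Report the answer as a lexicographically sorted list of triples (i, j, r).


The tightest implied rank at each (i,j), from the 7 conditions:

  i=1: 0  0  0  0  1  1
  i=2: 0  0  0  1  2  2
  i=3: 1  1  1  2  3  3
  i=4: 1  1  1  2  3  4
  i=5: 1  1  2  3  4  5
  i=6: 1  2  3  4  5  6

the unique w with this rank table is (5, 4, 1, 6, 3, 2).

|D(w)|=10, |Ess(w)|=4:

[(1, 4, 0), (2, 3, 0), (4, 3, 1), (5, 2, 1)]


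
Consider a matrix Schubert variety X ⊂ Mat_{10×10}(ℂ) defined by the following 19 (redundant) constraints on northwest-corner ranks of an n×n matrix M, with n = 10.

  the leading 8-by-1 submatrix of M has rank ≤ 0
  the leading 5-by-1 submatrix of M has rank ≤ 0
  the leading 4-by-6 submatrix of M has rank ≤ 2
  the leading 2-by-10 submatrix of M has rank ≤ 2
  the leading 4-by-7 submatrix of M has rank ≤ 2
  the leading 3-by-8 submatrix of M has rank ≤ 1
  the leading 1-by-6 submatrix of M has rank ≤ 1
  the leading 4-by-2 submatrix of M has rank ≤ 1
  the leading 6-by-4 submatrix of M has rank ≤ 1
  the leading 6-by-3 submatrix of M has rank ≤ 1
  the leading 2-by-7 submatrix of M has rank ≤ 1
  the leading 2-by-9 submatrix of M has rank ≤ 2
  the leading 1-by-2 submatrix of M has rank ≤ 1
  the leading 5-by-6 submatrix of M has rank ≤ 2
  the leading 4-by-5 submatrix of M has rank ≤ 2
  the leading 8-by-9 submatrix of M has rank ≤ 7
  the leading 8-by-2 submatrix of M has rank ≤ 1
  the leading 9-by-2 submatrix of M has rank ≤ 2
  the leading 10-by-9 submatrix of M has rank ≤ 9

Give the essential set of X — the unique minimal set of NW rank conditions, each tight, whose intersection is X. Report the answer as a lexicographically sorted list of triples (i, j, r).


Propagating the 19 rank bounds to every northwest block:

  0 | 1 | 1 | 1 | 1 | 1 | 1 | 1 | 1 | 1
  0 | 1 | 1 | 1 | 1 | 1 | 1 | 1 | 2 | 2
  0 | 1 | 1 | 1 | 1 | 1 | 1 | 1 | 2 | 3
  0 | 1 | 1 | 1 | 2 | 2 | 2 | 2 | 3 | 4
  0 | 1 | 1 | 1 | 2 | 2 | 3 | 3 | 4 | 5
  0 | 1 | 1 | 1 | 2 | 3 | 4 | 4 | 5 | 6
  0 | 1 | 2 | 2 | 3 | 4 | 5 | 5 | 6 | 7
  0 | 1 | 2 | 3 | 4 | 5 | 6 | 6 | 7 | 8
  1 | 2 | 3 | 4 | 5 | 6 | 7 | 7 | 8 | 9
  1 | 2 | 3 | 4 | 5 | 6 | 7 | 8 | 9 | 10

the unique w with this rank table is (2, 9, 10, 5, 7, 6, 3, 4, 1, 8).

|D(w)|=27, |Ess(w)|=4:

[(3, 8, 1), (5, 6, 2), (6, 4, 1), (8, 1, 0)]


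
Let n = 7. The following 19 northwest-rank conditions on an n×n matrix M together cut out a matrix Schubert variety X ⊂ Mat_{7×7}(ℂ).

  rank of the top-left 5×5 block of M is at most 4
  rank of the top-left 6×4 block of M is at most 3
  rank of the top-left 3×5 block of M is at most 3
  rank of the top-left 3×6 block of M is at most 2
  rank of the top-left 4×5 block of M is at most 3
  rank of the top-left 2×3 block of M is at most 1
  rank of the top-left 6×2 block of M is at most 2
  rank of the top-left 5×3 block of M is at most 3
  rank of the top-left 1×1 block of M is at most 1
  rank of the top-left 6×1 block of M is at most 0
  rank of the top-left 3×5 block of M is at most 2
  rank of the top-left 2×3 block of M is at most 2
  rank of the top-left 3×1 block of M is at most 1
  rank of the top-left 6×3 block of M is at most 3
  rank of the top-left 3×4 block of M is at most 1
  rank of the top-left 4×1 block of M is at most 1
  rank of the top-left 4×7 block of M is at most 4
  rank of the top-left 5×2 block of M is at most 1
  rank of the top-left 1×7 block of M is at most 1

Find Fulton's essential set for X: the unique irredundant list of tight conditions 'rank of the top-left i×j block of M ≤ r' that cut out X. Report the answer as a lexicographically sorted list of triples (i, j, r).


Reconstructing r_w from the 19 given conditions:

  0 1 1 1 1 1 1
  0 1 1 1 2 2 2
  0 1 1 1 2 2 3
  0 1 2 2 3 3 4
  0 1 2 3 4 4 5
  0 1 2 3 4 5 6
  1 2 3 4 5 6 7

so w = (2, 5, 7, 3, 4, 6, 1).

ℓ(w)=11; the 3 essential cells (i,j,r):

[(3, 4, 1), (3, 6, 2), (6, 1, 0)]


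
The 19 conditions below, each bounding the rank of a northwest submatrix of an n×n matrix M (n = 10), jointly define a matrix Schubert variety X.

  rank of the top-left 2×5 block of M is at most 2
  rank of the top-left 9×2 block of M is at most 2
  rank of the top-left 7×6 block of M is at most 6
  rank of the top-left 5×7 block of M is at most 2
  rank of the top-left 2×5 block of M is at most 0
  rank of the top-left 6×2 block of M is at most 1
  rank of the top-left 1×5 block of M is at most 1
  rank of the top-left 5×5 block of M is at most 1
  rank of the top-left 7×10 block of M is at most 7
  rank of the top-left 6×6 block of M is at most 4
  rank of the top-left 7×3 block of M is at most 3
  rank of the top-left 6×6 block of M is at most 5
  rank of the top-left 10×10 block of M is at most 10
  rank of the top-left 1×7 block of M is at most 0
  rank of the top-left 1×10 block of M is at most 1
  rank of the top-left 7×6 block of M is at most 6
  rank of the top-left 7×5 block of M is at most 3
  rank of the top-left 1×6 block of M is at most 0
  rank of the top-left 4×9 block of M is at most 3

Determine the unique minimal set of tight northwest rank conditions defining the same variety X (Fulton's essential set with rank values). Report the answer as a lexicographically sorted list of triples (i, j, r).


Recovering R(i,j) via the rank-extension bound from the 19 conditions:

  row 1: 0  0  0  0  0  0  0  1  1  1
  row 2: 0  0  0  0  0  1  1  2  2  2
  row 3: 1  1  1  1  1  2  2  3  3  3
  row 4: 1  1  1  1  1  2  2  3  3  4
  row 5: 1  1  1  1  1  2  2  3  4  5
  row 6: 1  1  2  2  2  3  3  4  5  6
  row 7: 1  2  3  3  3  4  4  5  6  7
  row 8: 1  2  3  4  4  5  5  6  7  8
  row 9: 1  2  3  4  5  6  6  7  8  9
  row 10: 1  2  3  4  5  6  7  8  9  10

giving w = (8, 6, 1, 10, 9, 3, 2, 4, 5, 7) via Δ²R.

6 SE-corners of the 24-cell Rothe diagram give Ess(w):

[(1, 7, 0), (2, 5, 0), (4, 9, 3), (5, 5, 1), (5, 7, 2), (6, 2, 1)]


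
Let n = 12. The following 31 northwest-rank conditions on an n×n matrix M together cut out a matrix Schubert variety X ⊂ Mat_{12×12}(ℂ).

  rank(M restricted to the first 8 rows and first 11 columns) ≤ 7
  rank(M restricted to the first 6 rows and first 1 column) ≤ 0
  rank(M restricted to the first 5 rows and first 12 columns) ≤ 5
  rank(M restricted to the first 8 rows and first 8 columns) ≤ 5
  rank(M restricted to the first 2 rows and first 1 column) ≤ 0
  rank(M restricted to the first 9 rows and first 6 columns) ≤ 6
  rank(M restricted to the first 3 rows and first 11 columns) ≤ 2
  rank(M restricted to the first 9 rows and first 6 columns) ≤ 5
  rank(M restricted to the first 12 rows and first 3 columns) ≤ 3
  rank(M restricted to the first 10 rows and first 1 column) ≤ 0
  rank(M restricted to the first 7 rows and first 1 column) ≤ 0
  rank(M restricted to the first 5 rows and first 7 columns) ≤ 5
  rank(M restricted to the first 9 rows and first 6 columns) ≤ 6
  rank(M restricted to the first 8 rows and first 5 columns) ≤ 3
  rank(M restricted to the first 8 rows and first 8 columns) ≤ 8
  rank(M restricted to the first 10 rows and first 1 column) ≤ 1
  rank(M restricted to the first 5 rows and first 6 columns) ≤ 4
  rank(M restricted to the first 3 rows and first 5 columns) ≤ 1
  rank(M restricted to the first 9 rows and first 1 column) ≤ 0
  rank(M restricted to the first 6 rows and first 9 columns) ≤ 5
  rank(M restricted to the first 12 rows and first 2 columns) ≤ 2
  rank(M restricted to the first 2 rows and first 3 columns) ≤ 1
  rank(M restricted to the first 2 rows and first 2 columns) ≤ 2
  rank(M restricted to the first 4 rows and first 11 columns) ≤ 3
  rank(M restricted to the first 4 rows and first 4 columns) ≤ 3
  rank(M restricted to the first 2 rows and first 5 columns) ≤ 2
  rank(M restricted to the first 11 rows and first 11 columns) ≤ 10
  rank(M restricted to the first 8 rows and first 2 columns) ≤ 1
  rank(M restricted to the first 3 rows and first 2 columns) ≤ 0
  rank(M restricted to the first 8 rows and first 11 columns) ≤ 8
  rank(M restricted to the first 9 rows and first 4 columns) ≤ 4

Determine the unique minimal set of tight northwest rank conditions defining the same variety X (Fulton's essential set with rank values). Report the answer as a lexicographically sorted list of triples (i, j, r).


Computing R[i][j] = min implied NW-rank bound (n=12, 31 conditions):

  0 0 1 1 1 1 1 1 1 1 1 1
  0 0 1 1 1 2 2 2 2 2 2 2
  0 0 1 1 1 2 2 2 2 2 2 3
  0 1 2 2 2 3 3 3 3 3 3 4
  0 1 2 3 3 4 4 4 4 4 4 5
  0 1 2 3 3 4 5 5 5 5 5 6
  0 1 2 3 3 4 5 5 6 6 6 7
  0 1 2 3 3 4 5 5 6 7 7 8
  0 1 2 3 4 5 6 6 7 8 8 9
  0 1 2 3 4 5 6 7 8 9 9 10
  1 2 3 4 5 6 7 8 9 10 10 11
  1 2 3 4 5 6 7 8 9 10 11 12

so w = (3, 6, 12, 2, 4, 7, 9, 10, 5, 8, 1, 11).

|D(w)|=27, |Ess(w)|=6:

[(3, 2, 0), (3, 5, 1), (3, 11, 2), (8, 5, 3), (8, 8, 5), (10, 1, 0)]


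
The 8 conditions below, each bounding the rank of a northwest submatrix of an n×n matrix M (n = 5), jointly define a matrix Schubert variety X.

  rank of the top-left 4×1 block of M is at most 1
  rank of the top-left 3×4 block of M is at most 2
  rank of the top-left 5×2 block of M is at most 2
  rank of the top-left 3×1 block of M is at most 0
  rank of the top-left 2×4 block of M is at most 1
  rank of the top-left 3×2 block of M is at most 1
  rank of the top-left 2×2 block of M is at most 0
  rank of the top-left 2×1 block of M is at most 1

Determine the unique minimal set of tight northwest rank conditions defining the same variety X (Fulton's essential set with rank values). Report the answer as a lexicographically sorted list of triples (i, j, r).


Rank table r_w(5×5) implied by the 8 constraints:

  i=1: 0  0  1  1  1
  i=2: 0  0  1  1  2
  i=3: 0  1  2  2  3
  i=4: 1  2  3  3  4
  i=5: 1  2  3  4  5

second differences of R give the permutation w = (3, 5, 2, 1, 4).

ℓ(w)=6; the 3 essential cells (i,j,r):

[(2, 2, 0), (2, 4, 1), (3, 1, 0)]


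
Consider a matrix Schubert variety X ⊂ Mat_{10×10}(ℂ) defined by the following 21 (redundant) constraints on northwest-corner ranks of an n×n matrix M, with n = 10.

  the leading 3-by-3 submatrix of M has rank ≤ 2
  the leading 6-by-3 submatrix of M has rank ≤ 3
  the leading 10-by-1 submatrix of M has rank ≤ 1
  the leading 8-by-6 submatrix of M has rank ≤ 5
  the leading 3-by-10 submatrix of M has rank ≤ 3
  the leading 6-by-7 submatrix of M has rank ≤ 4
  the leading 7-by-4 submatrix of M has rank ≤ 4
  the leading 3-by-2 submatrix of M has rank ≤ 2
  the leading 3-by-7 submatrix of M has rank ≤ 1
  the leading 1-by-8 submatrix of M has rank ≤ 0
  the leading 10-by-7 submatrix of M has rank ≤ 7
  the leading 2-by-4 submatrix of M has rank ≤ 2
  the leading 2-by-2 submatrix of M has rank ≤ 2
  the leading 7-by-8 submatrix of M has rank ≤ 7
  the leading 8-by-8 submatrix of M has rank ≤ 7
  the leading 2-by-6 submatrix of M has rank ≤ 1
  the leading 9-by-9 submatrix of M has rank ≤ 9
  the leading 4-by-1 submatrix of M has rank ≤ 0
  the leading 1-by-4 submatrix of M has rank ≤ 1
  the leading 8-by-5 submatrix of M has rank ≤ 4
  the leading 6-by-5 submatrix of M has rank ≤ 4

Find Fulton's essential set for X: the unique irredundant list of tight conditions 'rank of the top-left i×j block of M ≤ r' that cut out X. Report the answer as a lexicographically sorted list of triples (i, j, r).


Computing R[i][j] = min implied NW-rank bound (n=10, 21 conditions):

  row 1: 0 0 0 0 0 0 0 0 1 1
  row 2: 0 1 1 1 1 1 1 1 2 2
  row 3: 0 1 1 1 1 1 1 2 3 3
  row 4: 0 1 2 2 2 2 2 3 4 4
  row 5: 1 2 3 3 3 3 3 4 5 5
  row 6: 1 2 3 4 4 4 4 5 6 6
  row 7: 1 2 3 4 4 5 5 6 7 7
  row 8: 1 2 3 4 4 5 6 7 8 8
  row 9: 1 2 3 4 5 6 7 8 9 9
  row 10: 1 2 3 4 5 6 7 8 9 10

reading off 1-entries of Δ²R: w = (9, 2, 8, 3, 1, 4, 6, 7, 5, 10).

ℓ(w)=18; the 4 essential cells (i,j,r):

[(1, 8, 0), (3, 7, 1), (4, 1, 0), (8, 5, 4)]


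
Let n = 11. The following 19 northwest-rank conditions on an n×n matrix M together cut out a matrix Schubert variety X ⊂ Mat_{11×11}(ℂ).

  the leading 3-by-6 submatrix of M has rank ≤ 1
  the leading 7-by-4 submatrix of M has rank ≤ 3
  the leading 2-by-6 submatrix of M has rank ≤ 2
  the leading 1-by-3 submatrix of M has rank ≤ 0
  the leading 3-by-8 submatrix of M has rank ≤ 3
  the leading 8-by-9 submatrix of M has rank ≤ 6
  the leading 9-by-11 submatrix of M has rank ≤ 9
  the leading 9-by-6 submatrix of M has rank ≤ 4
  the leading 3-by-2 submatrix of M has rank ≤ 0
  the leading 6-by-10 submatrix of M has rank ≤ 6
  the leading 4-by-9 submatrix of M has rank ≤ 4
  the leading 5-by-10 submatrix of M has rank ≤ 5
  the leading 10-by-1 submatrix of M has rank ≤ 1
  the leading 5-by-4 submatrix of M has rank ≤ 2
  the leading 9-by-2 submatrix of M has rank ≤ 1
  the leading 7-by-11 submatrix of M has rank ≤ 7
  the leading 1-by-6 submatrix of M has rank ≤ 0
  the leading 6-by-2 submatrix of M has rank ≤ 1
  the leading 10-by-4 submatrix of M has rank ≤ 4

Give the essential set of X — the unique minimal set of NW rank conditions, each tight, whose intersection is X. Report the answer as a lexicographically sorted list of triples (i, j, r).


Computing R[i][j] = min implied NW-rank bound (n=11, 19 conditions):

  R[1]: 0  0  0  0  0  0  1  1  1  1  1
  R[2]: 0  0  1  1  1  1  2  2  2  2  2
  R[3]: 0  0  1  1  1  1  2  3  3  3  3
  R[4]: 1  1  2  2  2  2  3  4  4  4  4
  R[5]: 1  1  2  2  3  3  4  5  5  5  5
  R[6]: 1  1  2  3  4  4  5  6  6  6  6
  R[7]: 1  1  2  3  4  4  5  6  6  7  7
  R[8]: 1  1  2  3  4  4  5  6  6  7  8
  R[9]: 1  1  2  3  4  4  5  6  7  8  9
  R[10]: 1  2  3  4  5  5  6  7  8  9  10
  R[11]: 1  2  3  4  5  6  7  8  9  10  11

so w = (7, 3, 8, 1, 5, 4, 10, 11, 9, 2, 6).

ℓ(w)=24; the 7 essential cells (i,j,r):

[(1, 6, 0), (3, 2, 0), (3, 6, 1), (5, 4, 2), (8, 9, 6), (9, 2, 1), (9, 6, 4)]


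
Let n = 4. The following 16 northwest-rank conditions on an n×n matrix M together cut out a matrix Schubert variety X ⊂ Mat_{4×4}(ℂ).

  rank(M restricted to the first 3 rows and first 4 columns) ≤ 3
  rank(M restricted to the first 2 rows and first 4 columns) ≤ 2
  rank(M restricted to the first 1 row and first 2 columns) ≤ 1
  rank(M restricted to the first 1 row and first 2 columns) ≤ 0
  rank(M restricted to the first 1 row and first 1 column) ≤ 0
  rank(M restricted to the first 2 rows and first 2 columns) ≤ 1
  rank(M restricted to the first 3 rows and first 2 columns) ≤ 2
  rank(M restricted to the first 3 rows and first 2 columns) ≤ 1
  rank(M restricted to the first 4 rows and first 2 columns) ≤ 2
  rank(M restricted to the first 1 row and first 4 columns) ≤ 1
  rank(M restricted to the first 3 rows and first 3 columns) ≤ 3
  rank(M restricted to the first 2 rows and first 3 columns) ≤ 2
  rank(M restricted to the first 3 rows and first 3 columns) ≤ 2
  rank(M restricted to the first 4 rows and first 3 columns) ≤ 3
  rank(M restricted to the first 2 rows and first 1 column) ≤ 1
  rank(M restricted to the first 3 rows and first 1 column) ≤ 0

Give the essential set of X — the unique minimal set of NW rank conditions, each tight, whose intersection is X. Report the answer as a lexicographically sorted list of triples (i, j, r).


Recovering R(i,j) via the rank-extension bound from the 16 conditions:

  i=1: 0, 0, 1, 1
  i=2: 0, 1, 2, 2
  i=3: 0, 1, 2, 3
  i=4: 1, 2, 3, 4

second differences of R give the permutation w = (3, 2, 4, 1).

Rothe diagram D(w) (4 cells), 2 SE-corners (essential conditions):

[(1, 2, 0), (3, 1, 0)]


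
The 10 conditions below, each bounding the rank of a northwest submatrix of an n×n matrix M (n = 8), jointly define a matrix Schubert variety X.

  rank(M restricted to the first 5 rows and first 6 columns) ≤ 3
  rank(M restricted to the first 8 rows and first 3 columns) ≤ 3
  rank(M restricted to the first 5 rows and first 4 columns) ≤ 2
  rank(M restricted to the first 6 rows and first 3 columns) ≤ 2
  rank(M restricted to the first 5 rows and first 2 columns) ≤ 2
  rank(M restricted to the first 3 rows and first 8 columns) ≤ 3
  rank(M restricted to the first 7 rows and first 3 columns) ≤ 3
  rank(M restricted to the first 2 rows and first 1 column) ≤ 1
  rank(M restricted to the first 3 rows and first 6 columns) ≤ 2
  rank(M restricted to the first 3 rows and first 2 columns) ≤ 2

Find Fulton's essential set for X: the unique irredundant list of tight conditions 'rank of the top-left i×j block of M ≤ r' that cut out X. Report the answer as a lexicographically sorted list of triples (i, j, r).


Propagating the 10 rank bounds to every northwest block:

  i=1: 1  1  1  1  1  1  1  1
  i=2: 1  2  2  2  2  2  2  2
  i=3: 1  2  2  2  2  2  3  3
  i=4: 1  2  2  2  3  3  4  4
  i=5: 1  2  2  2  3  3  4  5
  i=6: 1  2  2  3  4  4  5  6
  i=7: 1  2  3  4  5  5  6  7
  i=8: 1  2  3  4  5  6  7  8

reading off 1-entries of Δ²R: w = (1, 2, 7, 5, 8, 4, 3, 6).

D(w) has 10 cells with 4 SE-corners; essential set:

[(3, 6, 2), (5, 4, 2), (5, 6, 3), (6, 3, 2)]


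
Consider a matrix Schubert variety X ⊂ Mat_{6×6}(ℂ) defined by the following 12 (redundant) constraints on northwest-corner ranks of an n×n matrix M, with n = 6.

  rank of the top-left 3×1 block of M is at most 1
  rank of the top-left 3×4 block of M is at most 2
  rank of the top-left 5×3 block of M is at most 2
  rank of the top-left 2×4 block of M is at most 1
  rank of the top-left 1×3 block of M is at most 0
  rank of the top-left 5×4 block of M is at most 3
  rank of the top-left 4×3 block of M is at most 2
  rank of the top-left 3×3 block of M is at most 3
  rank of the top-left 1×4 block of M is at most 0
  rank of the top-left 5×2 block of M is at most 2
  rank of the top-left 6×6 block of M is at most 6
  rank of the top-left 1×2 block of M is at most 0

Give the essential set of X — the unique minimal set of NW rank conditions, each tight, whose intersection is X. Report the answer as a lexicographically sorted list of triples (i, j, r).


Rank table r_w(6×6) implied by the 12 constraints:

  row 1: 0  0  0  0  1  1
  row 2: 1  1  1  1  2  2
  row 3: 1  2  2  2  3  3
  row 4: 1  2  2  3  4  4
  row 5: 1  2  2  3  4  5
  row 6: 1  2  3  4  5  6

reading off 1-entries of Δ²R: w = (5, 1, 2, 4, 6, 3).

ℓ(w)=6; the 2 essential cells (i,j,r):

[(1, 4, 0), (5, 3, 2)]


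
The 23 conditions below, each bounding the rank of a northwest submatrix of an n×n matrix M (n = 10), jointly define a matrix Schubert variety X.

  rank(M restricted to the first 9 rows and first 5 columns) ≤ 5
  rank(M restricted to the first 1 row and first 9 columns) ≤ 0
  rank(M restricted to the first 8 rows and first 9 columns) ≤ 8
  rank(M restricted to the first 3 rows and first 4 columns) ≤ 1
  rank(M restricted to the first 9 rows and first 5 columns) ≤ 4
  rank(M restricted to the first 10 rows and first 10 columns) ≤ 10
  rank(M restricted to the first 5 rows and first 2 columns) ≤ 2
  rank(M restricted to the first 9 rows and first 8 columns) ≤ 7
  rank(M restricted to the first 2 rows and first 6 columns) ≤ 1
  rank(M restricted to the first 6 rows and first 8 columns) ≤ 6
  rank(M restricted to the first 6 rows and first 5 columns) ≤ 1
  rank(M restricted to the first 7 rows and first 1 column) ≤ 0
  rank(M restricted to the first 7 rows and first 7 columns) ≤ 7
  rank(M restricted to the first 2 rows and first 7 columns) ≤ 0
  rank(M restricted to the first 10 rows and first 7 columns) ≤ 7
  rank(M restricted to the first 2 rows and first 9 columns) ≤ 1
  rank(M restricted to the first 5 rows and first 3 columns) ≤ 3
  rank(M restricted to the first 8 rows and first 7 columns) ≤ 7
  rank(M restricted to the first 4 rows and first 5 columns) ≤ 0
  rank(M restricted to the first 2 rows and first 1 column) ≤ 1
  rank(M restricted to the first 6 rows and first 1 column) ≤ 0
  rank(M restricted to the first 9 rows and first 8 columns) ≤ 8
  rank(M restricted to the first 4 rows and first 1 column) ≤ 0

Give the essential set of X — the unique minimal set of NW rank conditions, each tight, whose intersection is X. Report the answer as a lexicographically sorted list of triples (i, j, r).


Recovering R(i,j) via the rank-extension bound from the 23 conditions:

  i=1: 0 | 0 | 0 | 0 | 0 | 0 | 0 | 0 | 0 | 1
  i=2: 0 | 0 | 0 | 0 | 0 | 0 | 0 | 1 | 1 | 2
  i=3: 0 | 0 | 0 | 0 | 0 | 1 | 1 | 2 | 2 | 3
  i=4: 0 | 0 | 0 | 0 | 0 | 1 | 2 | 3 | 3 | 4
  i=5: 0 | 1 | 1 | 1 | 1 | 2 | 3 | 4 | 4 | 5
  i=6: 0 | 1 | 1 | 1 | 1 | 2 | 3 | 4 | 5 | 6
  i=7: 0 | 1 | 2 | 2 | 2 | 3 | 4 | 5 | 6 | 7
  i=8: 1 | 2 | 3 | 3 | 3 | 4 | 5 | 6 | 7 | 8
  i=9: 1 | 2 | 3 | 4 | 4 | 5 | 6 | 7 | 8 | 9
  i=10: 1 | 2 | 3 | 4 | 5 | 6 | 7 | 8 | 9 | 10

giving w = (10, 8, 6, 7, 2, 9, 3, 1, 4, 5) via Δ²R.

D(w) has 32 cells with 5 SE-corners; essential set:

[(1, 9, 0), (2, 7, 0), (4, 5, 0), (6, 5, 1), (7, 1, 0)]
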